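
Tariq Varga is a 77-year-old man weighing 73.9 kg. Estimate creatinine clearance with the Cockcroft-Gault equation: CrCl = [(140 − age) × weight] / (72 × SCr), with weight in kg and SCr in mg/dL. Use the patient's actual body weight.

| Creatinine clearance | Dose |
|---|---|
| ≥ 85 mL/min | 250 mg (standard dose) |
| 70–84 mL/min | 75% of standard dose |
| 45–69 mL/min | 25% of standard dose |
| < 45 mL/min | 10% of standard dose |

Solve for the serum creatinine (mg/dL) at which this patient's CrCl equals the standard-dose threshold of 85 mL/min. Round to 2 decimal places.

0.76 mg/dL

Standard dose requires CrCl ≥ 85 mL/min.
Set (140 − 77) × 73.9 / (72 × SCr) = 85
SCr = (140 − 77) × 73.9 / (72 × 85) = 0.761 mg/dL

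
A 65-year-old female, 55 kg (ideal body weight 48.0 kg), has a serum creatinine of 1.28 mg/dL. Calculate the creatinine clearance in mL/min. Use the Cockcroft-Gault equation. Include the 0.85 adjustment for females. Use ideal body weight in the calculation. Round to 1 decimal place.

CrCl = (140 − 65) × 48 / (72 × 1.28) × 0.85 = 3600.0 / 92.16 × 0.85 ≈ 33.2 mL/min

33.2 mL/min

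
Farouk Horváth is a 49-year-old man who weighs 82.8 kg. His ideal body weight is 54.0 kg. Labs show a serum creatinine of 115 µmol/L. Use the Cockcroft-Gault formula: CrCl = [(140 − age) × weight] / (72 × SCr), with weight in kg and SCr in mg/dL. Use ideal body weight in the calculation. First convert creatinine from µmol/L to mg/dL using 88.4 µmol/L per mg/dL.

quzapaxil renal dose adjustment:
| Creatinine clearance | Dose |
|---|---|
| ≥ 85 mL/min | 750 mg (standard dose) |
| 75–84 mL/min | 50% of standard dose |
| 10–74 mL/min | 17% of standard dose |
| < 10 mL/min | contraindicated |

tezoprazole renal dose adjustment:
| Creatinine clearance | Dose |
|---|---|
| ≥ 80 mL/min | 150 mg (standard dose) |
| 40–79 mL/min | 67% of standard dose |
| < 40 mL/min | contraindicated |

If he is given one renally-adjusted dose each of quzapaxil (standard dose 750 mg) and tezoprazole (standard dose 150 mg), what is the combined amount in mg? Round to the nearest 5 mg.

230 mg

SCr = 115 / 88.4 = 1.301 mg/dL
CrCl = (140 − 49) × 54 / (72 × 1.301) = 4914.0 / 93.67 ≈ 52.5 mL/min
CrCl ≈ 52 mL/min.
quzapaxil: 10–74 mL/min → 17% of 750 mg = 127.5 mg.
tezoprazole: 40–79 mL/min → 67% of 150 mg = 100.5 mg.
Total = 127.5 + 100.5 = 228 mg.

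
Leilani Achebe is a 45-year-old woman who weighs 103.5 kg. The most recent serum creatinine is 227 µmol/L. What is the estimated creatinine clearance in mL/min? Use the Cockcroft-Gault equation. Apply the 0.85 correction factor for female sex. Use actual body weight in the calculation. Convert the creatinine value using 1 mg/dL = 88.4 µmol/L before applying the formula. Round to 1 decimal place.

45.2 mL/min

SCr = 227 / 88.4 = 2.568 mg/dL
CrCl = (140 − 45) × 103.5 / (72 × 2.568) × 0.85 = 9832.5 / 184.90 × 0.85 ≈ 45.2 mL/min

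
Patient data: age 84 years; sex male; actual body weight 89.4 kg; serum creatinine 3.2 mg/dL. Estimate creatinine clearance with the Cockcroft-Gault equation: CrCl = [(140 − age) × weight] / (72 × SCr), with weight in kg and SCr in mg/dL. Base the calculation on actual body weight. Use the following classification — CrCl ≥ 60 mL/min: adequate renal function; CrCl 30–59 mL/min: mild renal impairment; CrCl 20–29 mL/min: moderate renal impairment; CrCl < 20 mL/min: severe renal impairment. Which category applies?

CrCl = (140 − 84) × 89.4 / (72 × 3.2) = 5006.4 / 230.40 ≈ 21.7 mL/min
22 mL/min falls in the 'moderate renal impairment' range.

moderate renal impairment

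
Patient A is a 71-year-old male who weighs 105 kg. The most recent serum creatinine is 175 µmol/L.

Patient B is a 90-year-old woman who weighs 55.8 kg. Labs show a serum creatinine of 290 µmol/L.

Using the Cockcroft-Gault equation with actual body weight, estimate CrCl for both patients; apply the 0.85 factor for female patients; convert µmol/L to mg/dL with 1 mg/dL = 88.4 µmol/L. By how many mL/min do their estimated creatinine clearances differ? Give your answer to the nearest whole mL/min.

Patient A: SCr = 175 / 88.4 = 1.98 mg/dL
Patient A: CrCl = (140 − 71) × 105 / (72 × 1.98) = 7245.0 / 142.56 ≈ 50.8 mL/min
Patient B: SCr = 290 / 88.4 = 3.281 mg/dL
Patient B: CrCl = (140 − 90) × 55.8 / (72 × 3.281) × 0.85 = 2790.0 / 236.23 × 0.85 ≈ 10.0 mL/min
|50.8 − 10.0| = 40.8 mL/min

41 mL/min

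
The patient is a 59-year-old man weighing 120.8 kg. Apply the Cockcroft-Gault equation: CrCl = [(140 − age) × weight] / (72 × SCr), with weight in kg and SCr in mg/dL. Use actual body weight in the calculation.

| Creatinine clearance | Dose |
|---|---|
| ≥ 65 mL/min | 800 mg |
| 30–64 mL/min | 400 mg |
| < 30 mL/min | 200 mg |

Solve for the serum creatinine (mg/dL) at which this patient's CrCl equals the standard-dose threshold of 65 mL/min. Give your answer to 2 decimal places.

Standard dose requires CrCl ≥ 65 mL/min.
Set (140 − 59) × 120.8 / (72 × SCr) = 65
SCr = (140 − 59) × 120.8 / (72 × 65) = 2.091 mg/dL

2.09 mg/dL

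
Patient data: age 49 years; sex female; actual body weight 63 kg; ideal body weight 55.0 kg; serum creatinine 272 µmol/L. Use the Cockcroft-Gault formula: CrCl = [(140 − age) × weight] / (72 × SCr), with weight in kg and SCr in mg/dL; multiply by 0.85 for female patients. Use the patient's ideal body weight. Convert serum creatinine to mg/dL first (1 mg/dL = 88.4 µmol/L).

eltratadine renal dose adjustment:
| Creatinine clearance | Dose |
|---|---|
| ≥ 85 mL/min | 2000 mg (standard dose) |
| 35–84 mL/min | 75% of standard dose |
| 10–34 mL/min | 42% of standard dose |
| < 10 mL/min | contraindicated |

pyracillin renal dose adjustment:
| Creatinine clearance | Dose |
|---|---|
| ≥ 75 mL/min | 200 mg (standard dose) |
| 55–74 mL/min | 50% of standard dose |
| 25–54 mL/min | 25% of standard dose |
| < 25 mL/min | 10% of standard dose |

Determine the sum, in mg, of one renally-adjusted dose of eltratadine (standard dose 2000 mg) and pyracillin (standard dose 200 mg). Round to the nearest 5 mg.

860 mg

SCr = 272 / 88.4 = 3.077 mg/dL
CrCl = (140 − 49) × 55 / (72 × 3.077) × 0.85 = 5005.0 / 221.54 × 0.85 ≈ 19.2 mL/min
CrCl ≈ 19 mL/min.
eltratadine: 10–34 mL/min → 42% of 2000 mg = 840 mg.
pyracillin: < 25 mL/min → 10% of 200 mg = 20 mg.
Total = 840 + 20 = 860 mg.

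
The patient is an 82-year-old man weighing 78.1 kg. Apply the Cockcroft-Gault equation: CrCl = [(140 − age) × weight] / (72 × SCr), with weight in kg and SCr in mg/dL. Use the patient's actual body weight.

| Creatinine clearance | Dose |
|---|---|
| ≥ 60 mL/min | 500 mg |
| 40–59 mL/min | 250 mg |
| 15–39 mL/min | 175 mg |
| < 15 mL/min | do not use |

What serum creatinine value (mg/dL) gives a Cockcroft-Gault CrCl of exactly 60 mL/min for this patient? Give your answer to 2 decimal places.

Standard dose requires CrCl ≥ 60 mL/min.
Set (140 − 82) × 78.1 / (72 × SCr) = 60
SCr = (140 − 82) × 78.1 / (72 × 60) = 1.049 mg/dL

1.05 mg/dL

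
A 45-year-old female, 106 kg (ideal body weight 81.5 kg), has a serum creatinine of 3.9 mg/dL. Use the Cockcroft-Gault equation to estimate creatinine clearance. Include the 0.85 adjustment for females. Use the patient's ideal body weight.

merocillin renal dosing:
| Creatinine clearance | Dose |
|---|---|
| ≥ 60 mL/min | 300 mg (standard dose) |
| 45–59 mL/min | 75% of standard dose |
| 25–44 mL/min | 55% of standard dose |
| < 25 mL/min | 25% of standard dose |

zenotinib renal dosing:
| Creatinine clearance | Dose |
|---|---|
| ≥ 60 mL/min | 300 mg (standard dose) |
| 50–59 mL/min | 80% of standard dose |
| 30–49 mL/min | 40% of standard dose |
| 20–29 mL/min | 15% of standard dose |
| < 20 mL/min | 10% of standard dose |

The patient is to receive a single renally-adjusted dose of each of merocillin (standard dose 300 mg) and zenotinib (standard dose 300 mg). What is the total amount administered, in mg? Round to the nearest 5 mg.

120 mg

CrCl = (140 − 45) × 81.5 / (72 × 3.9) × 0.85 = 7742.5 / 280.80 × 0.85 ≈ 23.4 mL/min
CrCl ≈ 23 mL/min.
merocillin: < 25 mL/min → 25% of 300 mg = 75 mg.
zenotinib: 20–29 mL/min → 15% of 300 mg = 45 mg.
Total = 75 + 45 = 120 mg.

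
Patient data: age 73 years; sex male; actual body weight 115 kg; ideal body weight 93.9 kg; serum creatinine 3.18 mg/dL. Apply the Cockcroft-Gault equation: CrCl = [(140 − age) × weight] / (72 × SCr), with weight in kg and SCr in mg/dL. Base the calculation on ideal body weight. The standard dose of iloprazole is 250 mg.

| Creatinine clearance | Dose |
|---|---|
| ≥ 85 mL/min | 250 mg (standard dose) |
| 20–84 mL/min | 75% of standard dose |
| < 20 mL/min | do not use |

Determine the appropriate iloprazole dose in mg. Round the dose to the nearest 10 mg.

190 mg

CrCl = (140 − 73) × 93.9 / (72 × 3.18) = 6291.3 / 228.96 ≈ 27.5 mL/min
CrCl ≈ 27 mL/min → bracket 20–84 mL/min.
75% of 250 mg = 187.5 mg → 190 mg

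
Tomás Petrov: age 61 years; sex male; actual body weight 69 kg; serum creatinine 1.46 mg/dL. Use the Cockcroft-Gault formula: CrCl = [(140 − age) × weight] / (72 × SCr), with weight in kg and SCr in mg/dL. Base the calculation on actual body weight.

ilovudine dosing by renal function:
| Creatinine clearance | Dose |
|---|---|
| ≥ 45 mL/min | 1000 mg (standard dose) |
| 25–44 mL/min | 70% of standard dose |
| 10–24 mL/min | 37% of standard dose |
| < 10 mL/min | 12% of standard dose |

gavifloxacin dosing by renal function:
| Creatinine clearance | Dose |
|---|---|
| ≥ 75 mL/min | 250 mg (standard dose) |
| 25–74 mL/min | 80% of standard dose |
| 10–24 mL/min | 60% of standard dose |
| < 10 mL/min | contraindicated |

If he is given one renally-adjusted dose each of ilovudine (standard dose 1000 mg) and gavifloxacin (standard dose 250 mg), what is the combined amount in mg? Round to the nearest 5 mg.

CrCl = (140 − 61) × 69 / (72 × 1.46) = 5451.0 / 105.12 ≈ 51.9 mL/min
CrCl ≈ 52 mL/min.
ilovudine: ≥ 45 mL/min → 100% of 1000 mg = 1000 mg.
gavifloxacin: 25–74 mL/min → 80% of 250 mg = 200 mg.
Total = 1000 + 200 = 1200 mg.

1200 mg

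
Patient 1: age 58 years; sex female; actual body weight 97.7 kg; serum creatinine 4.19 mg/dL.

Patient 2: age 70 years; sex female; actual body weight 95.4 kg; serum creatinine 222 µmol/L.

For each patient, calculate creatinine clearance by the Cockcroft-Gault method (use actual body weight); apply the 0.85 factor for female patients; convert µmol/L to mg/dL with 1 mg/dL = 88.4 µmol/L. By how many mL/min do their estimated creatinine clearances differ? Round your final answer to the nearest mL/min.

Patient 1: CrCl = (140 − 58) × 97.7 / (72 × 4.19) × 0.85 = 8011.4 / 301.68 × 0.85 ≈ 22.6 mL/min
Patient 2: SCr = 222 / 88.4 = 2.511 mg/dL
Patient 2: CrCl = (140 − 70) × 95.4 / (72 × 2.511) × 0.85 = 6678.0 / 180.79 × 0.85 ≈ 31.4 mL/min
|22.6 − 31.4| = 8.8 mL/min

9 mL/min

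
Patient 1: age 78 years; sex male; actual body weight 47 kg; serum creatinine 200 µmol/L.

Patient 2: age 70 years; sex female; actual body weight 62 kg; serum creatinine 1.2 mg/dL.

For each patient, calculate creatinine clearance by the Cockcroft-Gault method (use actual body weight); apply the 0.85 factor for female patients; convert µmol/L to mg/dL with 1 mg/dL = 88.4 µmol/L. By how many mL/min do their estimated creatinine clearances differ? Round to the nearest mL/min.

25 mL/min

Patient 1: SCr = 200 / 88.4 = 2.262 mg/dL
Patient 1: CrCl = (140 − 78) × 47 / (72 × 2.262) = 2914.0 / 162.86 ≈ 17.9 mL/min
Patient 2: CrCl = (140 − 70) × 62 / (72 × 1.2) × 0.85 = 4340.0 / 86.40 × 0.85 ≈ 42.7 mL/min
|17.9 − 42.7| = 24.8 mL/min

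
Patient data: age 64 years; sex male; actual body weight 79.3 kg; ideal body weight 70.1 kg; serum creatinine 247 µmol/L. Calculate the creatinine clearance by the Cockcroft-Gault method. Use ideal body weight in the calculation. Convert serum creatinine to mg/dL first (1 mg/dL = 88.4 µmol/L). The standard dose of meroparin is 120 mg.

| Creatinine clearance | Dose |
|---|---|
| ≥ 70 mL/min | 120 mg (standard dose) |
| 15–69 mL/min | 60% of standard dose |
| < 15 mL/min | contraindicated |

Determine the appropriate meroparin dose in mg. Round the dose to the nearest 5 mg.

70 mg

SCr = 247 / 88.4 = 2.794 mg/dL
CrCl = (140 − 64) × 70.1 / (72 × 2.794) = 5327.6 / 201.17 ≈ 26.5 mL/min
CrCl ≈ 26 mL/min → bracket 15–69 mL/min.
60% of 120 mg = 72 mg → 70 mg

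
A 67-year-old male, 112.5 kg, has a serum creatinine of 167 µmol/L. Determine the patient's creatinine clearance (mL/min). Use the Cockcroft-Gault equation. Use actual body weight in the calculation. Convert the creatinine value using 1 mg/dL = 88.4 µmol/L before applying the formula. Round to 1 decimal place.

SCr = 167 / 88.4 = 1.889 mg/dL
CrCl = (140 − 67) × 112.5 / (72 × 1.889) = 8212.5 / 136.01 ≈ 60.4 mL/min

60.4 mL/min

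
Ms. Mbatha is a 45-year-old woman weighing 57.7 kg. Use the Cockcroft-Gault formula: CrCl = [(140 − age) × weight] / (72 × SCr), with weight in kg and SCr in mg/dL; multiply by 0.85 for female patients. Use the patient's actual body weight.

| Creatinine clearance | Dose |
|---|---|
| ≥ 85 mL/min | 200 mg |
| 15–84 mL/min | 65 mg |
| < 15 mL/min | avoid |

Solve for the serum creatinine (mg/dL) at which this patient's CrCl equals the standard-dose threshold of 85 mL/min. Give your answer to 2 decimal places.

Standard dose requires CrCl ≥ 85 mL/min.
Set (140 − 45) × 57.7 × 0.85 / (72 × SCr) = 85
SCr = (140 − 45) × 57.7 × 0.85 / (72 × 85) = 0.761 mg/dL

0.76 mg/dL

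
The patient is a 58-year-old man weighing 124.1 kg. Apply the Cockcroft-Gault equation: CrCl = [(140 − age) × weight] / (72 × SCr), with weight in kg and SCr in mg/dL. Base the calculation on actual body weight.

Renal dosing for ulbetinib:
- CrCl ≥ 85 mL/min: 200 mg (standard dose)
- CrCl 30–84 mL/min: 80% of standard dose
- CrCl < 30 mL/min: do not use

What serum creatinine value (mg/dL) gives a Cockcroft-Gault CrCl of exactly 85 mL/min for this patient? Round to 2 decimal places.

1.66 mg/dL

Standard dose requires CrCl ≥ 85 mL/min.
Set (140 − 58) × 124.1 / (72 × SCr) = 85
SCr = (140 − 58) × 124.1 / (72 × 85) = 1.663 mg/dL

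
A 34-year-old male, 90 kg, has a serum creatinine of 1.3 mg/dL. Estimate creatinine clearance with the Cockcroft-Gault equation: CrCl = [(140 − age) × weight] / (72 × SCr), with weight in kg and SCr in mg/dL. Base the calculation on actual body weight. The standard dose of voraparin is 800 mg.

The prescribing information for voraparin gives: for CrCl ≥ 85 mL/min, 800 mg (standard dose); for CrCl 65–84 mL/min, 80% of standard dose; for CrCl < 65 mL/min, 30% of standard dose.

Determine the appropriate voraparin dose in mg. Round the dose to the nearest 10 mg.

CrCl = (140 − 34) × 90 / (72 × 1.3) = 9540.0 / 93.60 ≈ 101.9 mL/min
CrCl ≈ 102 mL/min → bracket ≥ 85 mL/min.
100% of 800 mg = 800 mg

800 mg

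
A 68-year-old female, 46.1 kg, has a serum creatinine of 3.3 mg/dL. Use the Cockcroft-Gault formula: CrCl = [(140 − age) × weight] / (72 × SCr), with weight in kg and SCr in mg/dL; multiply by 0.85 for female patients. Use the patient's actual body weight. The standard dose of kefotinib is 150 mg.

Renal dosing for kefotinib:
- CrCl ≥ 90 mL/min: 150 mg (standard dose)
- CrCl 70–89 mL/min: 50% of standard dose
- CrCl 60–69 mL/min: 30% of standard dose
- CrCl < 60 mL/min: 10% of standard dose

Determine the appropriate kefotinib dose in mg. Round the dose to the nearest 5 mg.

15 mg

CrCl = (140 − 68) × 46.1 / (72 × 3.3) × 0.85 = 3319.2 / 237.60 × 0.85 ≈ 11.9 mL/min
CrCl ≈ 12 mL/min → bracket < 60 mL/min.
10% of 150 mg = 15 mg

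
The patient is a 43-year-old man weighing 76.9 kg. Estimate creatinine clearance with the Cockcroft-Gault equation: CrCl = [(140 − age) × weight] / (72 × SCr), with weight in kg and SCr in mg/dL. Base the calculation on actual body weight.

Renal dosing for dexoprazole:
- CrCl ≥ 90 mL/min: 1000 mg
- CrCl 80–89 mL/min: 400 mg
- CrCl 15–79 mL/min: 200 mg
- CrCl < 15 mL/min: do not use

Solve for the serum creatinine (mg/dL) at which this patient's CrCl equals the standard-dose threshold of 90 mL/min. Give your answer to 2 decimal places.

Standard dose requires CrCl ≥ 90 mL/min.
Set (140 − 43) × 76.9 / (72 × SCr) = 90
SCr = (140 − 43) × 76.9 / (72 × 90) = 1.151 mg/dL

1.15 mg/dL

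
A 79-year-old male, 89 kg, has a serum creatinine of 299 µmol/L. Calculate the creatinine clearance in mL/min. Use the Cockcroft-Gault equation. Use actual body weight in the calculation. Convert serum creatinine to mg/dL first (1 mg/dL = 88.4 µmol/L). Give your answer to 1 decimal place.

22.3 mL/min

SCr = 299 / 88.4 = 3.382 mg/dL
CrCl = (140 − 79) × 89 / (72 × 3.382) = 5429.0 / 243.50 ≈ 22.3 mL/min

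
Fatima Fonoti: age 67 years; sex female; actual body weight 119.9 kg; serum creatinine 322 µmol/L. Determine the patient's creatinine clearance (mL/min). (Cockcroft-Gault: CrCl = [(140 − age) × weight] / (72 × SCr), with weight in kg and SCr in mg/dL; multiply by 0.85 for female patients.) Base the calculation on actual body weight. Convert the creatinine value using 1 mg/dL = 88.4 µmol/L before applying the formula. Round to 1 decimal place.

SCr = 322 / 88.4 = 3.643 mg/dL
CrCl = (140 − 67) × 119.9 / (72 × 3.643) × 0.85 = 8752.7 / 262.30 × 0.85 ≈ 28.4 mL/min

28.4 mL/min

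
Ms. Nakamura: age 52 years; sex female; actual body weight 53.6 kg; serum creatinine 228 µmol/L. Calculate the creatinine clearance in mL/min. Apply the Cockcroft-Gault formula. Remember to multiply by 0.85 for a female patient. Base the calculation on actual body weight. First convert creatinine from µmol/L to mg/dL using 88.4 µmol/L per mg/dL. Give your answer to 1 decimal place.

SCr = 228 / 88.4 = 2.579 mg/dL
CrCl = (140 − 52) × 53.6 / (72 × 2.579) × 0.85 = 4716.8 / 185.69 × 0.85 ≈ 21.6 mL/min

21.6 mL/min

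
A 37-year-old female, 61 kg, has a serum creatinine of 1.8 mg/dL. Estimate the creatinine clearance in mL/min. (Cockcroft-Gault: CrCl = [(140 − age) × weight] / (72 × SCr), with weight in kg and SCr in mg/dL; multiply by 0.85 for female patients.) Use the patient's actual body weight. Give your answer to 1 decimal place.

CrCl = (140 − 37) × 61 / (72 × 1.8) × 0.85 = 6283.0 / 129.60 × 0.85 ≈ 41.2 mL/min

41.2 mL/min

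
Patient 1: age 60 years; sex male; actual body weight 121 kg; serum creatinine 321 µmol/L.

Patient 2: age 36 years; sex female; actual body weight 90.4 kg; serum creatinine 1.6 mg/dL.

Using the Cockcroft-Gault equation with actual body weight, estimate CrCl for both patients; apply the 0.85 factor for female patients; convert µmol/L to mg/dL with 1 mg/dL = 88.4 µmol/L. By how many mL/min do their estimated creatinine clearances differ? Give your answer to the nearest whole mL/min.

Patient 1: SCr = 321 / 88.4 = 3.631 mg/dL
Patient 1: CrCl = (140 − 60) × 121 / (72 × 3.631) = 9680.0 / 261.43 ≈ 37.0 mL/min
Patient 2: CrCl = (140 − 36) × 90.4 / (72 × 1.6) × 0.85 = 9401.6 / 115.20 × 0.85 ≈ 69.4 mL/min
|37.0 − 69.4| = 32.4 mL/min

32 mL/min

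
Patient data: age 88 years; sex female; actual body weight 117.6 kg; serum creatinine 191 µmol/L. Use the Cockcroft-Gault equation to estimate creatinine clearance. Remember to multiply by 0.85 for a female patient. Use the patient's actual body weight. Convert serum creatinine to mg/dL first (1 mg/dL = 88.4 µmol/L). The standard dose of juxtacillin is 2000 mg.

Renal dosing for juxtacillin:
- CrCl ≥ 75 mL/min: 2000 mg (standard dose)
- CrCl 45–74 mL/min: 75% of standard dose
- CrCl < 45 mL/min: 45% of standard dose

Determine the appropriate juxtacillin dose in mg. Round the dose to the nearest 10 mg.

SCr = 191 / 88.4 = 2.161 mg/dL
CrCl = (140 − 88) × 117.6 / (72 × 2.161) × 0.85 = 6115.2 / 155.59 × 0.85 ≈ 33.4 mL/min
CrCl ≈ 33 mL/min → bracket < 45 mL/min.
45% of 2000 mg = 900 mg

900 mg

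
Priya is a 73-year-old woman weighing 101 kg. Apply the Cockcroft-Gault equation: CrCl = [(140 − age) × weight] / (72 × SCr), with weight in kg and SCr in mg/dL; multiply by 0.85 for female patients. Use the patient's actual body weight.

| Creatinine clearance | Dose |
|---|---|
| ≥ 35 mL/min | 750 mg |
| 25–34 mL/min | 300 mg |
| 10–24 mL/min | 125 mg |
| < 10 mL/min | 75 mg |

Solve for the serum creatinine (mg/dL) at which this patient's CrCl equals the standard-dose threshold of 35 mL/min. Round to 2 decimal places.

2.28 mg/dL

Standard dose requires CrCl ≥ 35 mL/min.
Set (140 − 73) × 101 × 0.85 / (72 × SCr) = 35
SCr = (140 − 73) × 101 × 0.85 / (72 × 35) = 2.283 mg/dL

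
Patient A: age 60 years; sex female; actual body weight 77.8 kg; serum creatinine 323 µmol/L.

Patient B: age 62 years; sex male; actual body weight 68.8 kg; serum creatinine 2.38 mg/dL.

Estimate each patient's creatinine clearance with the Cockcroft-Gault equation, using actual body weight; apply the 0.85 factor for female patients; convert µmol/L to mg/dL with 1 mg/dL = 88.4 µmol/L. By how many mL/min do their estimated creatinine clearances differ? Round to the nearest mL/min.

11 mL/min

Patient A: SCr = 323 / 88.4 = 3.654 mg/dL
Patient A: CrCl = (140 − 60) × 77.8 / (72 × 3.654) × 0.85 = 6224.0 / 263.09 × 0.85 ≈ 20.1 mL/min
Patient B: CrCl = (140 − 62) × 68.8 / (72 × 2.38) = 5366.4 / 171.36 ≈ 31.3 mL/min
|20.1 − 31.3| = 11.2 mL/min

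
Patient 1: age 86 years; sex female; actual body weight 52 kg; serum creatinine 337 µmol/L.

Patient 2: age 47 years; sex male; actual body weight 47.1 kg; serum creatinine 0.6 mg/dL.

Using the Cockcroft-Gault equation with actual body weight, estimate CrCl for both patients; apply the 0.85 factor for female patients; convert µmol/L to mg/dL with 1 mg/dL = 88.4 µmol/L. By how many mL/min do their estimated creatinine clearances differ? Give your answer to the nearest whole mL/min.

93 mL/min

Patient 1: SCr = 337 / 88.4 = 3.812 mg/dL
Patient 1: CrCl = (140 − 86) × 52 / (72 × 3.812) × 0.85 = 2808.0 / 274.46 × 0.85 ≈ 8.7 mL/min
Patient 2: CrCl = (140 − 47) × 47.1 / (72 × 0.6) = 4380.3 / 43.20 ≈ 101.4 mL/min
|8.7 − 101.4| = 92.7 mL/min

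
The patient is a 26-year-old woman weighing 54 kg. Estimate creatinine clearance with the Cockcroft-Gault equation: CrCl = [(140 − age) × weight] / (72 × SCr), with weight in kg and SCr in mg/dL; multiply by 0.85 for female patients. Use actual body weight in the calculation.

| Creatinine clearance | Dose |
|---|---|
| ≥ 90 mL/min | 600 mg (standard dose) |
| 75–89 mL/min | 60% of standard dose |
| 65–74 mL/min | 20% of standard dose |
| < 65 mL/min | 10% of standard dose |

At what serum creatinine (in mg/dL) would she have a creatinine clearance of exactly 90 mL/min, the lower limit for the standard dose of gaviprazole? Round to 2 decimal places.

Standard dose requires CrCl ≥ 90 mL/min.
Set (140 − 26) × 54 × 0.85 / (72 × SCr) = 90
SCr = (140 − 26) × 54 × 0.85 / (72 × 90) = 0.807 mg/dL

0.81 mg/dL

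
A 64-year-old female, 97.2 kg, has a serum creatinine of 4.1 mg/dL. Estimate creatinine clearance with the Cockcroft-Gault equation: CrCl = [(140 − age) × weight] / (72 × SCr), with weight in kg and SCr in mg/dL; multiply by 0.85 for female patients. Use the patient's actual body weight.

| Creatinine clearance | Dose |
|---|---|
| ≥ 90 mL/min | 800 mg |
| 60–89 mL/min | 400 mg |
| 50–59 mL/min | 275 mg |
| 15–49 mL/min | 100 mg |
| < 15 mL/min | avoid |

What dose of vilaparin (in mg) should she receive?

100 mg

CrCl = (140 − 64) × 97.2 / (72 × 4.1) × 0.85 = 7387.2 / 295.20 × 0.85 ≈ 21.3 mL/min
CrCl ≈ 21 mL/min → bracket 15–49 mL/min.
Dose for this bracket: 100 mg.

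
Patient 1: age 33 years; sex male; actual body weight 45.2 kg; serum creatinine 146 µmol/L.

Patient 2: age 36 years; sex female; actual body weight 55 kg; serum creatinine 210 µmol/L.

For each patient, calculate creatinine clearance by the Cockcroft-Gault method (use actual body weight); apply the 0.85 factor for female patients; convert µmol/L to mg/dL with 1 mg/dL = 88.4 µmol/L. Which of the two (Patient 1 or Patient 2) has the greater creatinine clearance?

Patient 1: SCr = 146 / 88.4 = 1.652 mg/dL
Patient 1: CrCl = (140 − 33) × 45.2 / (72 × 1.652) = 4836.4 / 118.94 ≈ 40.7 mL/min
Patient 2: SCr = 210 / 88.4 = 2.376 mg/dL
Patient 2: CrCl = (140 − 36) × 55 / (72 × 2.376) × 0.85 = 5720.0 / 171.07 × 0.85 ≈ 28.4 mL/min
40.7 vs 28.4 mL/min → Patient 1 is higher.

Patient 1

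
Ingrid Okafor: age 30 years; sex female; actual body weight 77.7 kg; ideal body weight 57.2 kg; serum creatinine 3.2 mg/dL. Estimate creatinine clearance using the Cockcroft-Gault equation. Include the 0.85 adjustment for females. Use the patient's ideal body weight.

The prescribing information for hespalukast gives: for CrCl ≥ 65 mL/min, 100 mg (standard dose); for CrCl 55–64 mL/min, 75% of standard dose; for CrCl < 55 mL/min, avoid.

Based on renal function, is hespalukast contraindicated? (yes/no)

yes

CrCl = (140 − 30) × 57.2 / (72 × 3.2) × 0.85 = 6292.0 / 230.40 × 0.85 ≈ 23.2 mL/min
CrCl ≈ 23 mL/min, which is < 55 mL/min.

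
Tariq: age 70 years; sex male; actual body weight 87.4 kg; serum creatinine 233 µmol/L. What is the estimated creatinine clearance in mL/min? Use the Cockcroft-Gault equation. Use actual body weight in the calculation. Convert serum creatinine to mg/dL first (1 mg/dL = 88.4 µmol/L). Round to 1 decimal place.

SCr = 233 / 88.4 = 2.636 mg/dL
CrCl = (140 − 70) × 87.4 / (72 × 2.636) = 6118.0 / 189.79 ≈ 32.2 mL/min

32.2 mL/min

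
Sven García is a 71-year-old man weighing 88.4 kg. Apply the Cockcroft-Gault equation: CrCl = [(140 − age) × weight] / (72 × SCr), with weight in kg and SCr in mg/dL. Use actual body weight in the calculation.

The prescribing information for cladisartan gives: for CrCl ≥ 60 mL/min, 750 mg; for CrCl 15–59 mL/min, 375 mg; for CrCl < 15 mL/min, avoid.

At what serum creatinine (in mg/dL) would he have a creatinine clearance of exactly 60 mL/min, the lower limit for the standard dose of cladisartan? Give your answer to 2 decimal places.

1.41 mg/dL

Standard dose requires CrCl ≥ 60 mL/min.
Set (140 − 71) × 88.4 / (72 × SCr) = 60
SCr = (140 − 71) × 88.4 / (72 × 60) = 1.412 mg/dL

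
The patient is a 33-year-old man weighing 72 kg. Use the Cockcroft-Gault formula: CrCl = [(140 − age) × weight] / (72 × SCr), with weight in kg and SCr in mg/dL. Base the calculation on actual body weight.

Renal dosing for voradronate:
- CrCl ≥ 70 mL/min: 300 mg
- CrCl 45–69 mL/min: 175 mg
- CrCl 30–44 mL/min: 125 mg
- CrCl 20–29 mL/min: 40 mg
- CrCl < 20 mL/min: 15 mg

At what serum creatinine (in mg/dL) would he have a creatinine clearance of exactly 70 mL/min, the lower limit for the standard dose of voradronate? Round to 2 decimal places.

1.53 mg/dL

Standard dose requires CrCl ≥ 70 mL/min.
Set (140 − 33) × 72 / (72 × SCr) = 70
SCr = (140 − 33) × 72 / (72 × 70) = 1.529 mg/dL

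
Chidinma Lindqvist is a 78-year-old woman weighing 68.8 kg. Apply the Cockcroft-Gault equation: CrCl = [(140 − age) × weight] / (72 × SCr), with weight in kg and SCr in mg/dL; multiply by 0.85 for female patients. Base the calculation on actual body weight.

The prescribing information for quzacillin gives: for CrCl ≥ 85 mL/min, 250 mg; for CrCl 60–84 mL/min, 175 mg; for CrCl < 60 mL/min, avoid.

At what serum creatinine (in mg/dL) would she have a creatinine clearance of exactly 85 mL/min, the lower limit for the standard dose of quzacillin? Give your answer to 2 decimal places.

Standard dose requires CrCl ≥ 85 mL/min.
Set (140 − 78) × 68.8 × 0.85 / (72 × SCr) = 85
SCr = (140 − 78) × 68.8 × 0.85 / (72 × 85) = 0.592 mg/dL

0.59 mg/dL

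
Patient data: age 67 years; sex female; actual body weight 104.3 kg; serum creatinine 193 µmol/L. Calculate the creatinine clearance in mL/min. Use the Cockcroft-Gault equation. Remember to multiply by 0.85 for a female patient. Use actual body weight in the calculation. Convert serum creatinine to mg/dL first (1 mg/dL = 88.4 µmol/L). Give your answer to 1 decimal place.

41.2 mL/min

SCr = 193 / 88.4 = 2.183 mg/dL
CrCl = (140 − 67) × 104.3 / (72 × 2.183) × 0.85 = 7613.9 / 157.18 × 0.85 ≈ 41.2 mL/min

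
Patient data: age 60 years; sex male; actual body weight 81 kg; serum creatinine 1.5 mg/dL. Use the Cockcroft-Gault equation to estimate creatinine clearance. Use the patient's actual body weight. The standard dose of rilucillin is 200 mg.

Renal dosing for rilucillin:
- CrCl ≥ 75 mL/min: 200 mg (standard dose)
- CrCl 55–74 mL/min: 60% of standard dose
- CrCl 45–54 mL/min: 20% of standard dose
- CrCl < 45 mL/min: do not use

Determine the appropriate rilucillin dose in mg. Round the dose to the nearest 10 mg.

CrCl = (140 − 60) × 81 / (72 × 1.5) = 6480.0 / 108.00 ≈ 60.0 mL/min
CrCl ≈ 60 mL/min → bracket 55–74 mL/min.
60% of 200 mg = 120 mg

120 mg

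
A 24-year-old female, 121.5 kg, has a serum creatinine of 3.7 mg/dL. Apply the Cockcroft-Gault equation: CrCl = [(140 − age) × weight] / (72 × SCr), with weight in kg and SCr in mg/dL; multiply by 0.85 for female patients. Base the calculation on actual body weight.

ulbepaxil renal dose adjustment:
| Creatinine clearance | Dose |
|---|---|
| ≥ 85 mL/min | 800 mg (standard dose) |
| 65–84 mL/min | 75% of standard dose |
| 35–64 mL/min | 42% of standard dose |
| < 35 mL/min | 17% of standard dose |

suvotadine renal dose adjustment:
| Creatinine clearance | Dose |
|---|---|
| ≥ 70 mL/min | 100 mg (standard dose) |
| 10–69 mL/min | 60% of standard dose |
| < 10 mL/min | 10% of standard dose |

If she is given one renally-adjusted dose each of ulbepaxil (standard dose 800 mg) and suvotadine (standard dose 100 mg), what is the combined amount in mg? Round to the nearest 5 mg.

395 mg

CrCl = (140 − 24) × 121.5 / (72 × 3.7) × 0.85 = 14094.0 / 266.40 × 0.85 ≈ 45.0 mL/min
CrCl ≈ 45 mL/min.
ulbepaxil: 35–64 mL/min → 42% of 800 mg = 336 mg.
suvotadine: 10–69 mL/min → 60% of 100 mg = 60 mg.
Total = 336 + 60 = 396 mg.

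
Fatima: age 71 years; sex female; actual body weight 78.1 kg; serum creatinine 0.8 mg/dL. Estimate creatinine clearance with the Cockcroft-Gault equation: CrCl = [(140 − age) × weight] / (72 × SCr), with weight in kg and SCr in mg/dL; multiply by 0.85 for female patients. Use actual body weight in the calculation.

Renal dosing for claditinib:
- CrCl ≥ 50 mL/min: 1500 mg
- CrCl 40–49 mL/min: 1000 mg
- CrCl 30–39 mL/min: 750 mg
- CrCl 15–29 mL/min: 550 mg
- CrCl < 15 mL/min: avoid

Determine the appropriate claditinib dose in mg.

1500 mg

CrCl = (140 − 71) × 78.1 / (72 × 0.8) × 0.85 = 5388.9 / 57.60 × 0.85 ≈ 79.5 mL/min
CrCl ≈ 80 mL/min → bracket ≥ 50 mL/min.
Dose for this bracket: 1500 mg.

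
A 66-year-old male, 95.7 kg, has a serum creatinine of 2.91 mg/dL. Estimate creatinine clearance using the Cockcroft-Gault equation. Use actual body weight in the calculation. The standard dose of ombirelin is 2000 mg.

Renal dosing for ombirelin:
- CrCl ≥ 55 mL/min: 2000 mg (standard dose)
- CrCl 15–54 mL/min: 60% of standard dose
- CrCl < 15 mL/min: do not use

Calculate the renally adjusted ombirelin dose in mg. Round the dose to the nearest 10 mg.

CrCl = (140 − 66) × 95.7 / (72 × 2.91) = 7081.8 / 209.52 ≈ 33.8 mL/min
CrCl ≈ 34 mL/min → bracket 15–54 mL/min.
60% of 2000 mg = 1200 mg

1200 mg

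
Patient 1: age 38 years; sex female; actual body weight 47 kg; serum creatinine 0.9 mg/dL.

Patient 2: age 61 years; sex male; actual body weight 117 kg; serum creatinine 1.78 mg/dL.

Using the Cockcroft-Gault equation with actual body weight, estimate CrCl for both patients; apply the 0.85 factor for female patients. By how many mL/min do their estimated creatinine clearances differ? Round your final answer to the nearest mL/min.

9 mL/min

Patient 1: CrCl = (140 − 38) × 47 / (72 × 0.9) × 0.85 = 4794.0 / 64.80 × 0.85 ≈ 62.9 mL/min
Patient 2: CrCl = (140 − 61) × 117 / (72 × 1.78) = 9243.0 / 128.16 ≈ 72.1 mL/min
|62.9 − 72.1| = 9.2 mL/min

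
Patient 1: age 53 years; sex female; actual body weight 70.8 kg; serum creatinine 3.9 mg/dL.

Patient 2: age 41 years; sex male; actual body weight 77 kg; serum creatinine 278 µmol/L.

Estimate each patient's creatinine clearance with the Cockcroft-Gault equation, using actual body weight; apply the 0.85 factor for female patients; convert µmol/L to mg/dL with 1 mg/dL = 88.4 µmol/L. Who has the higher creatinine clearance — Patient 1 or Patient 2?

Patient 1: CrCl = (140 − 53) × 70.8 / (72 × 3.9) × 0.85 = 6159.6 / 280.80 × 0.85 ≈ 18.6 mL/min
Patient 2: SCr = 278 / 88.4 = 3.145 mg/dL
Patient 2: CrCl = (140 − 41) × 77 / (72 × 3.145) = 7623.0 / 226.44 ≈ 33.7 mL/min
18.6 vs 33.7 mL/min → Patient 2 is higher.

Patient 2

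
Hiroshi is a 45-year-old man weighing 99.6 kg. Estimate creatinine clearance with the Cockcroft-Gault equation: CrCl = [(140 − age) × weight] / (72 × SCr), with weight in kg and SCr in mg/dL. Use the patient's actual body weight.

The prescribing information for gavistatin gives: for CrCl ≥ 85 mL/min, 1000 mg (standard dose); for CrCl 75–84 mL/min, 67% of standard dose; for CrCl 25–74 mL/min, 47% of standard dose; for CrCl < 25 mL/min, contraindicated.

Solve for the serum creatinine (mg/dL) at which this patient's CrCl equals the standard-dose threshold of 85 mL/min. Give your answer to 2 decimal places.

1.55 mg/dL

Standard dose requires CrCl ≥ 85 mL/min.
Set (140 − 45) × 99.6 / (72 × SCr) = 85
SCr = (140 − 45) × 99.6 / (72 × 85) = 1.546 mg/dL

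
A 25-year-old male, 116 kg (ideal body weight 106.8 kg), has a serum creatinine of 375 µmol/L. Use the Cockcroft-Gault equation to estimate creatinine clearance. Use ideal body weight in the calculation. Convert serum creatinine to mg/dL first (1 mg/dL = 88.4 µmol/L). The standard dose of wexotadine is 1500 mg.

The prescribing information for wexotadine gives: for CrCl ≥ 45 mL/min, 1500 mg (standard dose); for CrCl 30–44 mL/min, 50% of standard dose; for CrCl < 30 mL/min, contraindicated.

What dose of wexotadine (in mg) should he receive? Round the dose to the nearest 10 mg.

SCr = 375 / 88.4 = 4.242 mg/dL
CrCl = (140 − 25) × 106.8 / (72 × 4.242) = 12282.0 / 305.42 ≈ 40.2 mL/min
CrCl ≈ 40 mL/min → bracket 30–44 mL/min.
50% of 1500 mg = 750 mg

750 mg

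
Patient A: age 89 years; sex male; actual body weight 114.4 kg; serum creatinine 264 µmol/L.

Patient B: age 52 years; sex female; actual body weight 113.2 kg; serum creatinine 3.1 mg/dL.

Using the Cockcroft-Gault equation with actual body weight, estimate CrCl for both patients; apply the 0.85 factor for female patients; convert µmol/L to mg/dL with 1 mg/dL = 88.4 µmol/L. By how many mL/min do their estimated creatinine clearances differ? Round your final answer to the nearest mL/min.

Patient A: SCr = 264 / 88.4 = 2.986 mg/dL
Patient A: CrCl = (140 − 89) × 114.4 / (72 × 2.986) = 5834.4 / 214.99 ≈ 27.1 mL/min
Patient B: CrCl = (140 − 52) × 113.2 / (72 × 3.1) × 0.85 = 9961.6 / 223.20 × 0.85 ≈ 37.9 mL/min
|27.1 − 37.9| = 10.8 mL/min

11 mL/min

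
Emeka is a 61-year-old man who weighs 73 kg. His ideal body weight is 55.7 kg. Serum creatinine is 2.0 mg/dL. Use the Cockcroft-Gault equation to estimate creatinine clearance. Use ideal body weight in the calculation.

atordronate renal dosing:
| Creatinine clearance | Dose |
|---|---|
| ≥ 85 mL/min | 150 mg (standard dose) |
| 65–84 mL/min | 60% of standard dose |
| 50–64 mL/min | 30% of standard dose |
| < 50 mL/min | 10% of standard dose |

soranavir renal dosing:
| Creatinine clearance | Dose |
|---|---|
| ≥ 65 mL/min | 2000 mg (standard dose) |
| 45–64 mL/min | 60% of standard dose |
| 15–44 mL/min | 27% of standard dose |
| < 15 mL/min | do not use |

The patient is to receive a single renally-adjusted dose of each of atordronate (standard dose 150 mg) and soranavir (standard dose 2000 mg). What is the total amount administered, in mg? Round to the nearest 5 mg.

CrCl = (140 − 61) × 55.7 / (72 × 2) = 4400.3 / 144.00 ≈ 30.6 mL/min
CrCl ≈ 31 mL/min.
atordronate: < 50 mL/min → 10% of 150 mg = 15 mg.
soranavir: 15–44 mL/min → 27% of 2000 mg = 540 mg.
Total = 15 + 540 = 555 mg.

555 mg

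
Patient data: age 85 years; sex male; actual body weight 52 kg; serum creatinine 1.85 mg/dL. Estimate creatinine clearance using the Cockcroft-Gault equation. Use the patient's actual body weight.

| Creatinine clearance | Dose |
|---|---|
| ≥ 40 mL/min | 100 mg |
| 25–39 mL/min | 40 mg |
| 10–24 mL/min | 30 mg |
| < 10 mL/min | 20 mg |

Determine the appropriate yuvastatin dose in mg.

CrCl = (140 − 85) × 52 / (72 × 1.85) = 2860.0 / 133.20 ≈ 21.5 mL/min
CrCl ≈ 21 mL/min → bracket 10–24 mL/min.
Dose for this bracket: 30 mg.

30 mg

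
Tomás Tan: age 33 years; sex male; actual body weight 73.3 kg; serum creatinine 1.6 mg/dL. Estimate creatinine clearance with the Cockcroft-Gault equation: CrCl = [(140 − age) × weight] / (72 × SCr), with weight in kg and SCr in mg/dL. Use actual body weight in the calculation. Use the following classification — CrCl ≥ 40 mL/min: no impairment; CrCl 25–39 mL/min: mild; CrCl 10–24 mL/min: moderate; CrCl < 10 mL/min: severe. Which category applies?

CrCl = (140 − 33) × 73.3 / (72 × 1.6) = 7843.1 / 115.20 ≈ 68.1 mL/min
68 mL/min falls in the 'no impairment' range.

no impairment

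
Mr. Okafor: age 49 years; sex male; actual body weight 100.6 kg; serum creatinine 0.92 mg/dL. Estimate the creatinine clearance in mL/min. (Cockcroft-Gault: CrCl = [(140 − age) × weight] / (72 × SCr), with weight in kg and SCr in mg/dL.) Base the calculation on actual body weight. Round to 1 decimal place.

138.2 mL/min

CrCl = (140 − 49) × 100.6 / (72 × 0.92) = 9154.6 / 66.24 ≈ 138.2 mL/min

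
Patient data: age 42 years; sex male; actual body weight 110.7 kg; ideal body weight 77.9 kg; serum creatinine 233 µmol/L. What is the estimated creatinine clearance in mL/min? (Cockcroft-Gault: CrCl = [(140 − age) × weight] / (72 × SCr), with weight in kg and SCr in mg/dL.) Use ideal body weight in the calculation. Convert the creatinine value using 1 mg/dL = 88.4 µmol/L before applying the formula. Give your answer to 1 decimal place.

40.2 mL/min

SCr = 233 / 88.4 = 2.636 mg/dL
CrCl = (140 − 42) × 77.9 / (72 × 2.636) = 7634.2 / 189.79 ≈ 40.2 mL/min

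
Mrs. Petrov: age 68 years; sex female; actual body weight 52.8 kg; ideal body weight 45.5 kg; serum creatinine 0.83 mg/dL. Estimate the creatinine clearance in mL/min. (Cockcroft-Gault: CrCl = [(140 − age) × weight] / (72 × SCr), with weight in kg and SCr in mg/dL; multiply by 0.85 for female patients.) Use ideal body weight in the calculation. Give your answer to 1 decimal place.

CrCl = (140 − 68) × 45.5 / (72 × 0.83) × 0.85 = 3276.0 / 59.76 × 0.85 ≈ 46.6 mL/min

46.6 mL/min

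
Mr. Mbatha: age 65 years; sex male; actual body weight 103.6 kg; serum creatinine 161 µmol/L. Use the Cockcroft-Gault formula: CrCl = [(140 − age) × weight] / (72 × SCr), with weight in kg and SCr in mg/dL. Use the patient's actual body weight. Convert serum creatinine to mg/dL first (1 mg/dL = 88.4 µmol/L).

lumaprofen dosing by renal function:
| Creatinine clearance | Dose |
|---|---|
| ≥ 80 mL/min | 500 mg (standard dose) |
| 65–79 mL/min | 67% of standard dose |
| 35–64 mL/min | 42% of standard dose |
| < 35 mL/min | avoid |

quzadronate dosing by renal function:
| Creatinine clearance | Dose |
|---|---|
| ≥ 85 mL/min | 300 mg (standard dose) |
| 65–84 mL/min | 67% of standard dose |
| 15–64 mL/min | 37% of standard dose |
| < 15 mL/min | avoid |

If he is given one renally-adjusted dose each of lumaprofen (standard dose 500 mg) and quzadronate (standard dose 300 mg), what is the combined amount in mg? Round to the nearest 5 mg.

SCr = 161 / 88.4 = 1.821 mg/dL
CrCl = (140 − 65) × 103.6 / (72 × 1.821) = 7770.0 / 131.11 ≈ 59.3 mL/min
CrCl ≈ 59 mL/min.
lumaprofen: 35–64 mL/min → 42% of 500 mg = 210 mg.
quzadronate: 15–64 mL/min → 37% of 300 mg = 111 mg.
Total = 210 + 111 = 321 mg.

320 mg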